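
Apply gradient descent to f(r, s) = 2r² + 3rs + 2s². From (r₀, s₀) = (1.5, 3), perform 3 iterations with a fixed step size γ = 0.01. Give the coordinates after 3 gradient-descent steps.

(1.082079, 2.5375275)

∇f = (4r + 3s, 3r + 4s)
(r₁, s₁) = (1.5, 3) − 0.01·(15, 16.5) = (1.35, 2.835)
(r₂, s₂) = (1.35, 2.835) − 0.01·(13.905, 15.39) = (1.21095, 2.6811)
(r₃, s₃) = (1.21095, 2.6811) − 0.01·(12.8871, 14.35725) = (1.082079, 2.5375275)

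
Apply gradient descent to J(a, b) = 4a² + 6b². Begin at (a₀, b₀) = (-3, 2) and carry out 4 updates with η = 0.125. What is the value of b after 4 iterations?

∇J = (8a, 12b)
(a₁, b₁) = (-3, 2) − 0.125·(-24, 24) = (0, -1)
(a₂, b₂) = (0, -1) − 0.125·(0, -12) = (0, 0.5)
(a₃, b₃) = (0, 0.5) − 0.125·(0, 6) = (0, -0.25)
(a₄, b₄) = (0, -0.25) − 0.125·(0, -3) = (0, 0.125)
b = 0.125

0.125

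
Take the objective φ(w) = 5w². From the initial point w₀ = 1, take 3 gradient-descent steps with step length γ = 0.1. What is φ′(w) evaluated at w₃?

0

φ′(w) = 10w
Step 1: φ′(1) = 10; w₁ = 1 − 0.1·10 = 0
Step 2: φ′(0) = 0; w₂ = 0 − 0.1·0 = 0
Step 3: φ′(0) = 0; w₃ = 0 − 0.1·0 = 0
φ′(w) at (0) = 0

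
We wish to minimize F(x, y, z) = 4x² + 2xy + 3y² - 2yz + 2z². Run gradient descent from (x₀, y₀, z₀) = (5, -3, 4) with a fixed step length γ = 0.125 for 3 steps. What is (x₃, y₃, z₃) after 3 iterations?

(0.03125, 0, 0.15625)

∇F = (8x + 2y, 2x + 6y - 2z, -2y + 4z)
Step 1: at (5, -3, 4), ∇F = (34, -16, 22) → (5, -3, 4) − 0.125·(34, -16, 22) = (0.75, -1, 1.25)
Step 2: at (0.75, -1, 1.25), ∇F = (4, -7, 7) → (0.75, -1, 1.25) − 0.125·(4, -7, 7) = (0.25, -0.125, 0.375)
Step 3: at (0.25, -0.125, 0.375), ∇F = (1.75, -1, 1.75) → (0.25, -0.125, 0.375) − 0.125·(1.75, -1, 1.75) = (0.03125, 0, 0.15625)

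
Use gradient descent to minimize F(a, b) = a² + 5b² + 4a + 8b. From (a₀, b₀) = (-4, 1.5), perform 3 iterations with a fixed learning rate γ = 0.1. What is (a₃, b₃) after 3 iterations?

∇F = (2a + 4, 10b + 8)
(a₁, b₁) = (-4, 1.5) − 0.1·(-4, 23) = (-3.6, -0.8)
(a₂, b₂) = (-3.6, -0.8) − 0.1·(-3.2, 0) = (-3.28, -0.8)
(a₃, b₃) = (-3.28, -0.8) − 0.1·(-2.56, 0) = (-3.024, -0.8)

(-3.024, -0.8)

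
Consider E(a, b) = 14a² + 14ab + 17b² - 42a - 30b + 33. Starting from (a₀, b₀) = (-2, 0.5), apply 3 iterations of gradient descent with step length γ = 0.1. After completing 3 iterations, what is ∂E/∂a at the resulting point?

2477.944

∇E = (28a + 14b - 42, 14a + 34b - 30)
Step 1: at (-2, 0.5), ∇E = (-91, -41) → (-2, 0.5) − 0.1·(-91, -41) = (7.1, 4.6)
Step 2: at (7.1, 4.6), ∇E = (221.2, 225.8) → (7.1, 4.6) − 0.1·(221.2, 225.8) = (-15.02, -17.98)
Step 3: at (-15.02, -17.98), ∇E = (-714.28, -851.6) → (-15.02, -17.98) − 0.1·(-714.28, -851.6) = (56.408, 67.18)
∂E/∂a at (56.408, 67.18) = 2477.944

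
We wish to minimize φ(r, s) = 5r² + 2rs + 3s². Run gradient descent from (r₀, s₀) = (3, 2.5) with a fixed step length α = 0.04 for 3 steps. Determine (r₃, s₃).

∇φ = (10r + 2s, 2r + 6s)
Step 1: at (3, 2.5), ∇φ = (35, 21) → (3, 2.5) − 0.04·(35, 21) = (1.6, 1.66)
Step 2: at (1.6, 1.66), ∇φ = (19.32, 13.16) → (1.6, 1.66) − 0.04·(19.32, 13.16) = (0.8272, 1.1336)
Step 3: at (0.8272, 1.1336), ∇φ = (10.5392, 8.456) → (0.8272, 1.1336) − 0.04·(10.5392, 8.456) = (0.405632, 0.79536)

(0.405632, 0.79536)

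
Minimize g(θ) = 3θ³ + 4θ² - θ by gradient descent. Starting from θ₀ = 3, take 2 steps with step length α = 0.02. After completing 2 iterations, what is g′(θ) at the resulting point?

7.815146766336

g′(θ) = 9θ² + 8θ - 1
θ₁ = 3 − 0.02·104 = 0.92
θ₂ = 0.92 − 0.02·13.9776 = 0.640448
g′(θ) at (0.640448) = 7.815146766336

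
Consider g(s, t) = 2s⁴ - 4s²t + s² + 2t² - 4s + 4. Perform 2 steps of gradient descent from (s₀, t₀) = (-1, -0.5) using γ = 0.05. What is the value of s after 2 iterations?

0.1184

∇g = (8s³ - 8st + 2s - 4, -4s² + 4t)
Step 1: at (-1, -0.5), ∇g = (-18, -6) → (-1, -0.5) − 0.05·(-18, -6) = (-0.1, -0.2)
Step 2: at (-0.1, -0.2), ∇g = (-4.368, -0.84) → (-0.1, -0.2) − 0.05·(-4.368, -0.84) = (0.1184, -0.158)
s = 0.1184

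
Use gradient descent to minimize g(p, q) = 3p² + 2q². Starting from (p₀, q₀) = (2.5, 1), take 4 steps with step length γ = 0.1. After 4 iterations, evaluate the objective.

0.04588032

∇g = (6p, 4q)
Step 1: at (2.5, 1), ∇g = (15, 4) → (2.5, 1) − 0.1·(15, 4) = (1, 0.6)
Step 2: at (1, 0.6), ∇g = (6, 2.4) → (1, 0.6) − 0.1·(6, 2.4) = (0.4, 0.36)
Step 3: at (0.4, 0.36), ∇g = (2.4, 1.44) → (0.4, 0.36) − 0.1·(2.4, 1.44) = (0.16, 0.216)
Step 4: at (0.16, 0.216), ∇g = (0.96, 0.864) → (0.16, 0.216) − 0.1·(0.96, 0.864) = (0.064, 0.1296)
g(0.064, 0.1296) = 0.04588032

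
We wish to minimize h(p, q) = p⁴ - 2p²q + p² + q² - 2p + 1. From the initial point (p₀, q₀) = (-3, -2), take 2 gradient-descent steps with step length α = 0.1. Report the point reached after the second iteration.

(-522.52, 24.36)

∇h = (4p³ - 4pq + 2p - 2, -2p² + 2q)
Step 1: at (-3, -2), ∇h = (-140, -22) → (-3, -2) − 0.1·(-140, -22) = (11, 0.2)
Step 2: at (11, 0.2), ∇h = (5335.2, -241.6) → (11, 0.2) − 0.1·(5335.2, -241.6) = (-522.52, 24.36)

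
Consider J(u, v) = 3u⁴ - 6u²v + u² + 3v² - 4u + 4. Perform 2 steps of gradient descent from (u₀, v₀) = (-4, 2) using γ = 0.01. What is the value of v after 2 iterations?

∇J = (12u³ - 12uv + 2u - 4, -6u² + 6v)
Step 1: at (-4, 2), ∇J = (-684, -84) → (-4, 2) − 0.01·(-684, -84) = (2.84, 2.84)
Step 2: at (2.84, 2.84), ∇J = (179.768448, -31.3536) → (2.84, 2.84) − 0.01·(179.768448, -31.3536) = (1.04231552, 3.153536)
v = 3.153536

3.153536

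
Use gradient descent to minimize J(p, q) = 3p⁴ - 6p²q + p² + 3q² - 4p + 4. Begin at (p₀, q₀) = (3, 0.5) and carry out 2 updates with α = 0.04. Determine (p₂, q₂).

(368.81028864, 22.777376)

∇J = (12p³ - 12pq + 2p - 4, -6p² + 6q)
(p₁, q₁) = (3, 0.5) − 0.04·(308, -51) = (-9.32, 2.54)
(p₂, q₂) = (-9.32, 2.54) − 0.04·(-9453.257216, -505.9344) = (368.81028864, 22.777376)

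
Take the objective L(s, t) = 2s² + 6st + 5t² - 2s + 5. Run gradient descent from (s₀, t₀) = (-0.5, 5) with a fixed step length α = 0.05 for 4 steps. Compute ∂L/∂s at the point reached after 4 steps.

-1.8031

∇L = (4s + 6t - 2, 6s + 10t)
Step 1: at (-0.5, 5), ∇L = (26, 47) → (-0.5, 5) − 0.05·(26, 47) = (-1.8, 2.65)
Step 2: at (-1.8, 2.65), ∇L = (6.7, 15.7) → (-1.8, 2.65) − 0.05·(6.7, 15.7) = (-2.135, 1.865)
Step 3: at (-2.135, 1.865), ∇L = (0.65, 5.84) → (-2.135, 1.865) − 0.05·(0.65, 5.84) = (-2.1675, 1.573)
Step 4: at (-2.1675, 1.573), ∇L = (-1.232, 2.725) → (-2.1675, 1.573) − 0.05·(-1.232, 2.725) = (-2.1059, 1.43675)
∂L/∂s at (-2.1059, 1.43675) = -1.8031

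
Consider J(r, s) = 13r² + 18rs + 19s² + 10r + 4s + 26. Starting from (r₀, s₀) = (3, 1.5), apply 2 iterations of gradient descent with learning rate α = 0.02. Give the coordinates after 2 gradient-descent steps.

∇J = (26r + 18s + 10, 18r + 38s + 4)
(r₁, s₁) = (3, 1.5) − 0.02·(115, 115) = (0.7, -0.8)
(r₂, s₂) = (0.7, -0.8) − 0.02·(13.8, -13.8) = (0.424, -0.524)

(0.424, -0.524)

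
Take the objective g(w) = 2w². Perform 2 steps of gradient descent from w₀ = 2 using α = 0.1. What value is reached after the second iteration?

g′(w) = 4w
w₁ = 2 − 0.1·8 = 1.2
w₂ = 1.2 − 0.1·4.8 = 0.72

0.72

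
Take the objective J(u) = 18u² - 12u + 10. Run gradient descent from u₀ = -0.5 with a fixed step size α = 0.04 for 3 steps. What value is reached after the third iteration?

J′(u) = 36u - 12
u₁ = -0.5 − 0.04·(-30) = 0.7
u₂ = 0.7 − 0.04·13.2 = 0.172
u₃ = 0.172 − 0.04·(-5.808) = 0.40432

0.40432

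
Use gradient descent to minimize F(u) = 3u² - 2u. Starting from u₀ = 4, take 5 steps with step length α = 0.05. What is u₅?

F′(u) = 6u - 2
Step 1: F′(4) = 22; u₁ = 4 − 0.05·22 = 2.9
Step 2: F′(2.9) = 15.4; u₂ = 2.9 − 0.05·15.4 = 2.13
Step 3: F′(2.13) = 10.78; u₃ = 2.13 − 0.05·10.78 = 1.591
Step 4: F′(1.591) = 7.546; u₄ = 1.591 − 0.05·7.546 = 1.2137
Step 5: F′(1.2137) = 5.2822; u₅ = 1.2137 − 0.05·5.2822 = 0.94959

0.94959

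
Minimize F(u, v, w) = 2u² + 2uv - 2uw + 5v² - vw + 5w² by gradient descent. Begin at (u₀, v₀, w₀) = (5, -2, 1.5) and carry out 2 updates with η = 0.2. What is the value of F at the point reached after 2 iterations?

∇F = (4u + 2v - 2w, 2u + 10v - w, -2u - v + 10w)
Step 1: at (5, -2, 1.5), ∇F = (13, -11.5, 7) → (5, -2, 1.5) − 0.2·(13, -11.5, 7) = (2.4, 0.3, 0.1)
Step 2: at (2.4, 0.3, 0.1), ∇F = (10, 7.7, -4.1) → (2.4, 0.3, 0.1) − 0.2·(10, 7.7, -4.1) = (0.4, -1.24, 0.92)
F(0.4, -1.24, 0.92) = 11.6528

11.6528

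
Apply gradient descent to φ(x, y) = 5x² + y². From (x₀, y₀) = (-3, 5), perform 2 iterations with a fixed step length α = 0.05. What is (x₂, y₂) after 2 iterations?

(-0.75, 4.05)

∇φ = (10x, 2y)
Step 1: at (-3, 5), ∇φ = (-30, 10) → (-3, 5) − 0.05·(-30, 10) = (-1.5, 4.5)
Step 2: at (-1.5, 4.5), ∇φ = (-15, 9) → (-1.5, 4.5) − 0.05·(-15, 9) = (-0.75, 4.05)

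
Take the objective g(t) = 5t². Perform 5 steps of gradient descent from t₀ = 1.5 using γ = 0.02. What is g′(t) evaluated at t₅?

4.9152

g′(t) = 10t
t₁ = 1.5 − 0.02·15 = 1.2
t₂ = 1.2 − 0.02·12 = 0.96
t₃ = 0.96 − 0.02·9.6 = 0.768
t₄ = 0.768 − 0.02·7.68 = 0.6144
t₅ = 0.6144 − 0.02·6.144 = 0.49152
g′(t) at (0.49152) = 4.9152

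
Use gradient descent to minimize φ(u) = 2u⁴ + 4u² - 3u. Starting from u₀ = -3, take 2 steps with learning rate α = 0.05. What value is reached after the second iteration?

φ′(u) = 8u³ + 8u - 3
Step 1: φ′(-3) = -243; u₁ = -3 − 0.05·(-243) = 9.15
Step 2: φ′(9.15) = 6198.687; u₂ = 9.15 − 0.05·6198.687 = -300.78435

-300.78435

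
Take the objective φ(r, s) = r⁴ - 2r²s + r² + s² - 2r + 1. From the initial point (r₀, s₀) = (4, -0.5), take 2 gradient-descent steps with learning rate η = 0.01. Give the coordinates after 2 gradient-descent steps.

∇φ = (4r³ - 4rs + 2r - 2, -2r² + 2s)
(r₁, s₁) = (4, -0.5) − 0.01·(270, -33) = (1.3, -0.17)
(r₂, s₂) = (1.3, -0.17) − 0.01·(10.272, -3.72) = (1.19728, -0.1328)

(1.19728, -0.1328)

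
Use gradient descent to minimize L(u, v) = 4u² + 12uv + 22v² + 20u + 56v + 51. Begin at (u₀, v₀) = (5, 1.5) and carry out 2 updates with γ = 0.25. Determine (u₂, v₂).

∇L = (8u + 12v + 20, 12u + 44v + 56)
Step 1: at (5, 1.5), ∇L = (78, 182) → (5, 1.5) − 0.25·(78, 182) = (-14.5, -44)
Step 2: at (-14.5, -44), ∇L = (-624, -2054) → (-14.5, -44) − 0.25·(-624, -2054) = (141.5, 469.5)

(141.5, 469.5)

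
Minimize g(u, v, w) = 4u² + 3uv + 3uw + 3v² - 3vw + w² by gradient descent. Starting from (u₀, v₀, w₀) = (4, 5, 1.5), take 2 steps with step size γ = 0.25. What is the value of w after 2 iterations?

4.125

∇g = (8u + 3v + 3w, 3u + 6v - 3w, 3u - 3v + 2w)
Step 1: at (4, 5, 1.5), ∇g = (51.5, 37.5, 0) → (4, 5, 1.5) − 0.25·(51.5, 37.5, 0) = (-8.875, -4.375, 1.5)
Step 2: at (-8.875, -4.375, 1.5), ∇g = (-79.625, -57.375, -10.5) → (-8.875, -4.375, 1.5) − 0.25·(-79.625, -57.375, -10.5) = (11.03125, 9.96875, 4.125)
w = 4.125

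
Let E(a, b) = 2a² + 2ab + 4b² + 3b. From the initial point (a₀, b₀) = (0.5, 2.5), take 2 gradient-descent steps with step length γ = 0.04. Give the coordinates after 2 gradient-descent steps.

(0.0616, 0.9096)

∇E = (4a + 2b, 2a + 8b + 3)
(a₁, b₁) = (0.5, 2.5) − 0.04·(7, 24) = (0.22, 1.54)
(a₂, b₂) = (0.22, 1.54) − 0.04·(3.96, 15.76) = (0.0616, 0.9096)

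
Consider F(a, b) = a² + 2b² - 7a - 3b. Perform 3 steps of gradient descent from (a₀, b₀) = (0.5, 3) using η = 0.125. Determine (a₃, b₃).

∇F = (2a - 7, 4b - 3)
(a₁, b₁) = (0.5, 3) − 0.125·(-6, 9) = (1.25, 1.875)
(a₂, b₂) = (1.25, 1.875) − 0.125·(-4.5, 4.5) = (1.8125, 1.3125)
(a₃, b₃) = (1.8125, 1.3125) − 0.125·(-3.375, 2.25) = (2.234375, 1.03125)

(2.234375, 1.03125)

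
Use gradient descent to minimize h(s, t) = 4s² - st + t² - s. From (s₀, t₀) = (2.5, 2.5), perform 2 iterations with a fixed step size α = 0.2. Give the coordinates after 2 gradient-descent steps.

∇h = (8s - t - 1, -s + 2t)
(s₁, t₁) = (2.5, 2.5) − 0.2·(16.5, 2.5) = (-0.8, 2)
(s₂, t₂) = (-0.8, 2) − 0.2·(-9.4, 4.8) = (1.08, 1.04)

(1.08, 1.04)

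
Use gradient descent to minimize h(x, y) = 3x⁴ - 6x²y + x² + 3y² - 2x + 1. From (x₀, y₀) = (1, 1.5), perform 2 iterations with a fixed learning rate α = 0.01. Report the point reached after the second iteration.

∇h = (12x³ - 12xy + 2x - 2, -6x² + 6y)
(x₁, y₁) = (1, 1.5) − 0.01·(-6, 3) = (1.06, 1.47)
(x₂, y₂) = (1.06, 1.47) − 0.01·(-4.286208, 2.0784) = (1.10286208, 1.449216)

(1.10286208, 1.449216)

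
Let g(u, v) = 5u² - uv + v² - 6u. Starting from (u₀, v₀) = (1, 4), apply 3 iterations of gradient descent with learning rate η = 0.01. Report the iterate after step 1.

∇g = (10u - v - 6, -u + 2v)
(u₁, v₁) = (1, 4) − 0.01·(0, 7) = (1, 3.93)

(1, 3.93)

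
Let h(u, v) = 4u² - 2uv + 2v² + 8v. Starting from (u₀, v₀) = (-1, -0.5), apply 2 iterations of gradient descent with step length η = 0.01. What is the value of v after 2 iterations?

-0.6554

∇h = (8u - 2v, -2u + 4v + 8)
(u₁, v₁) = (-1, -0.5) − 0.01·(-7, 8) = (-0.93, -0.58)
(u₂, v₂) = (-0.93, -0.58) − 0.01·(-6.28, 7.54) = (-0.8672, -0.6554)
v = -0.6554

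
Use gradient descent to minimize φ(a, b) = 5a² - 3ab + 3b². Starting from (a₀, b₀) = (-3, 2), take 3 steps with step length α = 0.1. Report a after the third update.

0.042

∇φ = (10a - 3b, -3a + 6b)
(a₁, b₁) = (-3, 2) − 0.1·(-36, 21) = (0.6, -0.1)
(a₂, b₂) = (0.6, -0.1) − 0.1·(6.3, -2.4) = (-0.03, 0.14)
(a₃, b₃) = (-0.03, 0.14) − 0.1·(-0.72, 0.93) = (0.042, 0.047)
a = 0.042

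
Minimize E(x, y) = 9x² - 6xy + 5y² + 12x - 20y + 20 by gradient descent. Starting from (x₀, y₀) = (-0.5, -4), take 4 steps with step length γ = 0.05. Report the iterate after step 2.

∇E = (18x - 6y + 12, -6x + 10y - 20)
(x₁, y₁) = (-0.5, -4) − 0.05·(27, -57) = (-1.85, -1.15)
(x₂, y₂) = (-1.85, -1.15) − 0.05·(-14.4, -20.4) = (-1.13, -0.13)

(-1.13, -0.13)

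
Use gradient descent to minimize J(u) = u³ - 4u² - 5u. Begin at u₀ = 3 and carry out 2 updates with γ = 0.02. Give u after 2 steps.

J′(u) = 3u² - 8u - 5
Step 1: J′(3) = -2; u₁ = 3 − 0.02·(-2) = 3.04
Step 2: J′(3.04) = -1.5952; u₂ = 3.04 − 0.02·(-1.5952) = 3.071904

3.071904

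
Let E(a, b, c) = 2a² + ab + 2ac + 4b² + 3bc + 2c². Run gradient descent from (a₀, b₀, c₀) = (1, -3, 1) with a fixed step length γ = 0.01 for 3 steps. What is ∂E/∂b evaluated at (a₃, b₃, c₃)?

-15.466956

∇E = (4a + b + 2c, a + 8b + 3c, 2a + 3b + 4c)
(a₁, b₁, c₁) = (1, -3, 1) − 0.01·(3, -20, -3) = (0.97, -2.8, 1.03)
(a₂, b₂, c₂) = (0.97, -2.8, 1.03) − 0.01·(3.14, -18.34, -2.34) = (0.9386, -2.6166, 1.0534)
(a₃, b₃, c₃) = (0.9386, -2.6166, 1.0534) − 0.01·(3.2446, -16.834, -1.759) = (0.906154, -2.44826, 1.07099)
∂E/∂b at (0.906154, -2.44826, 1.07099) = -15.466956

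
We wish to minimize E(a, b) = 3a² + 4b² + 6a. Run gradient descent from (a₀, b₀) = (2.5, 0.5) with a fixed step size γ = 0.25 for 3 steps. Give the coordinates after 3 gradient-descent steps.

(-1.4375, -0.5)

∇E = (6a + 6, 8b)
Step 1: at (2.5, 0.5), ∇E = (21, 4) → (2.5, 0.5) − 0.25·(21, 4) = (-2.75, -0.5)
Step 2: at (-2.75, -0.5), ∇E = (-10.5, -4) → (-2.75, -0.5) − 0.25·(-10.5, -4) = (-0.125, 0.5)
Step 3: at (-0.125, 0.5), ∇E = (5.25, 4) → (-0.125, 0.5) − 0.25·(5.25, 4) = (-1.4375, -0.5)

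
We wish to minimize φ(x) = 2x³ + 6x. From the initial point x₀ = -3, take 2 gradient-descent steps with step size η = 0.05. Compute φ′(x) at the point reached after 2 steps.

1760.46

φ′(x) = 6x² + 6
x₁ = -3 − 0.05·60 = -6
x₂ = -6 − 0.05·222 = -17.1
φ′(x) at (-17.1) = 1760.46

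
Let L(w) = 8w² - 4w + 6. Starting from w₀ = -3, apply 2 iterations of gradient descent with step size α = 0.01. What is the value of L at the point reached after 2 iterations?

L′(w) = 16w - 4
Step 1: L′(-3) = -52; w₁ = -3 − 0.01·(-52) = -2.48
Step 2: L′(-2.48) = -43.68; w₂ = -2.48 − 0.01·(-43.68) = -2.0432
L(-2.0432) = 47.57012992

47.57012992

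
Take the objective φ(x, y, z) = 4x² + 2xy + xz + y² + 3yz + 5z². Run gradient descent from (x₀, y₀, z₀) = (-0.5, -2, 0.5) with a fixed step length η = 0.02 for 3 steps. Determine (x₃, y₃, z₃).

(-0.127128, -1.819488, 0.554224)

∇φ = (8x + 2y + z, 2x + 2y + 3z, x + 3y + 10z)
Step 1: at (-0.5, -2, 0.5), ∇φ = (-7.5, -3.5, -1.5) → (-0.5, -2, 0.5) − 0.02·(-7.5, -3.5, -1.5) = (-0.35, -1.93, 0.53)
Step 2: at (-0.35, -1.93, 0.53), ∇φ = (-6.13, -2.97, -0.84) → (-0.35, -1.93, 0.53) − 0.02·(-6.13, -2.97, -0.84) = (-0.2274, -1.8706, 0.5468)
Step 3: at (-0.2274, -1.8706, 0.5468), ∇φ = (-5.0136, -2.5556, -0.3712) → (-0.2274, -1.8706, 0.5468) − 0.02·(-5.0136, -2.5556, -0.3712) = (-0.127128, -1.819488, 0.554224)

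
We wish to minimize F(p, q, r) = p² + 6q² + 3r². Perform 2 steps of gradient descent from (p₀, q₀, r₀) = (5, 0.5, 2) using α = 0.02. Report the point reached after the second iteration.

∇F = (2p, 12q, 6r)
Step 1: at (5, 0.5, 2), ∇F = (10, 6, 12) → (5, 0.5, 2) − 0.02·(10, 6, 12) = (4.8, 0.38, 1.76)
Step 2: at (4.8, 0.38, 1.76), ∇F = (9.6, 4.56, 10.56) → (4.8, 0.38, 1.76) − 0.02·(9.6, 4.56, 10.56) = (4.608, 0.2888, 1.5488)

(4.608, 0.2888, 1.5488)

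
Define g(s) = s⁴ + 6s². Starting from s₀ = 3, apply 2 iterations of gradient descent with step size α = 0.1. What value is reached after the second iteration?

594.8976

g′(s) = 4s³ + 12s
Step 1: g′(3) = 144; s₁ = 3 − 0.1·144 = -11.4
Step 2: g′(-11.4) = -6062.976; s₂ = -11.4 − 0.1·(-6062.976) = 594.8976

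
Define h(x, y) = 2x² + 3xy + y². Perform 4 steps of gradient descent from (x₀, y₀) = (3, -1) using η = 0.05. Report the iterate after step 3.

∇h = (4x + 3y, 3x + 2y)
(x₁, y₁) = (3, -1) − 0.05·(9, 7) = (2.55, -1.35)
(x₂, y₂) = (2.55, -1.35) − 0.05·(6.15, 4.95) = (2.2425, -1.5975)
(x₃, y₃) = (2.2425, -1.5975) − 0.05·(4.1775, 3.5325) = (2.033625, -1.774125)

(2.033625, -1.774125)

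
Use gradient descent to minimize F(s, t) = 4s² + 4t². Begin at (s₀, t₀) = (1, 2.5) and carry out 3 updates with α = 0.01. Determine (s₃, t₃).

(0.778688, 1.94672)

∇F = (8s, 8t)
Step 1: at (1, 2.5), ∇F = (8, 20) → (1, 2.5) − 0.01·(8, 20) = (0.92, 2.3)
Step 2: at (0.92, 2.3), ∇F = (7.36, 18.4) → (0.92, 2.3) − 0.01·(7.36, 18.4) = (0.8464, 2.116)
Step 3: at (0.8464, 2.116), ∇F = (6.7712, 16.928) → (0.8464, 2.116) − 0.01·(6.7712, 16.928) = (0.778688, 1.94672)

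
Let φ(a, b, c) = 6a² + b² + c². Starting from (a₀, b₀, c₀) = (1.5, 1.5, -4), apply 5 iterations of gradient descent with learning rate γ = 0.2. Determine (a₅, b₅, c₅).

(-8.06736, 0.11664, -0.31104)

∇φ = (12a, 2b, 2c)
(a₁, b₁, c₁) = (1.5, 1.5, -4) − 0.2·(18, 3, -8) = (-2.1, 0.9, -2.4)
(a₂, b₂, c₂) = (-2.1, 0.9, -2.4) − 0.2·(-25.2, 1.8, -4.8) = (2.94, 0.54, -1.44)
(a₃, b₃, c₃) = (2.94, 0.54, -1.44) − 0.2·(35.28, 1.08, -2.88) = (-4.116, 0.324, -0.864)
(a₄, b₄, c₄) = (-4.116, 0.324, -0.864) − 0.2·(-49.392, 0.648, -1.728) = (5.7624, 0.1944, -0.5184)
(a₅, b₅, c₅) = (5.7624, 0.1944, -0.5184) − 0.2·(69.1488, 0.3888, -1.0368) = (-8.06736, 0.11664, -0.31104)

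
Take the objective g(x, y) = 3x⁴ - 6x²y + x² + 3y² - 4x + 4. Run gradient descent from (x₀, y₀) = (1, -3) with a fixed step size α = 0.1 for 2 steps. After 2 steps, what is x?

56.0992

∇g = (12x³ - 12xy + 2x - 4, -6x² + 6y)
Step 1: at (1, -3), ∇g = (46, -24) → (1, -3) − 0.1·(46, -24) = (-3.6, -0.6)
Step 2: at (-3.6, -0.6), ∇g = (-596.992, -81.36) → (-3.6, -0.6) − 0.1·(-596.992, -81.36) = (56.0992, 7.536)
x = 56.0992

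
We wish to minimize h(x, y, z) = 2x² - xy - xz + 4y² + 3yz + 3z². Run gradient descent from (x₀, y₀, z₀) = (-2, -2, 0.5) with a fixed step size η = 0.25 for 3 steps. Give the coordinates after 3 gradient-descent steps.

(-0.7734375, 2.8828125, 2.109375)

∇h = (4x - y - z, -x + 8y + 3z, -x + 3y + 6z)
(x₁, y₁, z₁) = (-2, -2, 0.5) − 0.25·(-6.5, -12.5, -1) = (-0.375, 1.125, 0.75)
(x₂, y₂, z₂) = (-0.375, 1.125, 0.75) − 0.25·(-3.375, 11.625, 8.25) = (0.46875, -1.78125, -1.3125)
(x₃, y₃, z₃) = (0.46875, -1.78125, -1.3125) − 0.25·(4.96875, -18.65625, -13.6875) = (-0.7734375, 2.8828125, 2.109375)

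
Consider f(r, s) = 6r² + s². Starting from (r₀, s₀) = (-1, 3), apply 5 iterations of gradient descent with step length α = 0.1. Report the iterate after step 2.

∇f = (12r, 2s)
Step 1: at (-1, 3), ∇f = (-12, 6) → (-1, 3) − 0.1·(-12, 6) = (0.2, 2.4)
Step 2: at (0.2, 2.4), ∇f = (2.4, 4.8) → (0.2, 2.4) − 0.1·(2.4, 4.8) = (-0.04, 1.92)

(-0.04, 1.92)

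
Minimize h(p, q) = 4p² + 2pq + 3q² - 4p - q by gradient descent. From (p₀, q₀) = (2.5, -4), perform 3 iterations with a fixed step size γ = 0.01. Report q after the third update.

∇h = (8p + 2q - 4, 2p + 6q - 1)
Step 1: at (2.5, -4), ∇h = (8, -20) → (2.5, -4) − 0.01·(8, -20) = (2.42, -3.8)
Step 2: at (2.42, -3.8), ∇h = (7.76, -18.96) → (2.42, -3.8) − 0.01·(7.76, -18.96) = (2.3424, -3.6104)
Step 3: at (2.3424, -3.6104), ∇h = (7.5184, -17.9776) → (2.3424, -3.6104) − 0.01·(7.5184, -17.9776) = (2.267216, -3.430624)
q = -3.430624

-3.430624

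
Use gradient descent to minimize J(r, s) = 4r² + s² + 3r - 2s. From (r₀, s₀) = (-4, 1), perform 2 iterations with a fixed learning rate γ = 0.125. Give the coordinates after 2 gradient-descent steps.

∇J = (8r + 3, 2s - 2)
(r₁, s₁) = (-4, 1) − 0.125·(-29, 0) = (-0.375, 1)
(r₂, s₂) = (-0.375, 1) − 0.125·(0, 0) = (-0.375, 1)

(-0.375, 1)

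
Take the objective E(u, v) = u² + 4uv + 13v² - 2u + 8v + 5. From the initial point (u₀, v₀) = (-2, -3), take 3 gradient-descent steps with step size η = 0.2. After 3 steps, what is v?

239.736

∇E = (2u + 4v - 2, 4u + 26v + 8)
(u₁, v₁) = (-2, -3) − 0.2·(-18, -78) = (1.6, 12.6)
(u₂, v₂) = (1.6, 12.6) − 0.2·(51.6, 342) = (-8.72, -55.8)
(u₃, v₃) = (-8.72, -55.8) − 0.2·(-242.64, -1477.68) = (39.808, 239.736)
v = 239.736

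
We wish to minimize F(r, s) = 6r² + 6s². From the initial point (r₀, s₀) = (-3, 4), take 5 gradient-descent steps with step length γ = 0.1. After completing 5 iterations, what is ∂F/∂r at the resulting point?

0.01152

∇F = (12r, 12s)
(r₁, s₁) = (-3, 4) − 0.1·(-36, 48) = (0.6, -0.8)
(r₂, s₂) = (0.6, -0.8) − 0.1·(7.2, -9.6) = (-0.12, 0.16)
(r₃, s₃) = (-0.12, 0.16) − 0.1·(-1.44, 1.92) = (0.024, -0.032)
(r₄, s₄) = (0.024, -0.032) − 0.1·(0.288, -0.384) = (-0.0048, 0.0064)
(r₅, s₅) = (-0.0048, 0.0064) − 0.1·(-0.0576, 0.0768) = (0.00096, -0.00128)
∂F/∂r at (0.00096, -0.00128) = 0.01152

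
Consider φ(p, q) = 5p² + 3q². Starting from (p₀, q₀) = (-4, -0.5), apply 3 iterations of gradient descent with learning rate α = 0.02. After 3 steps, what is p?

-2.048

∇φ = (10p, 6q)
Step 1: at (-4, -0.5), ∇φ = (-40, -3) → (-4, -0.5) − 0.02·(-40, -3) = (-3.2, -0.44)
Step 2: at (-3.2, -0.44), ∇φ = (-32, -2.64) → (-3.2, -0.44) − 0.02·(-32, -2.64) = (-2.56, -0.3872)
Step 3: at (-2.56, -0.3872), ∇φ = (-25.6, -2.3232) → (-2.56, -0.3872) − 0.02·(-25.6, -2.3232) = (-2.048, -0.340736)
p = -2.048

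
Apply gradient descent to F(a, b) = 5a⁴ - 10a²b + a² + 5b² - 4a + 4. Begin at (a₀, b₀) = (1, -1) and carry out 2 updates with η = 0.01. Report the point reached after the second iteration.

(0.5007344, -0.68156)

∇F = (20a³ - 20ab + 2a - 4, -10a² + 10b)
Step 1: at (1, -1), ∇F = (38, -20) → (1, -1) − 0.01·(38, -20) = (0.62, -0.8)
Step 2: at (0.62, -0.8), ∇F = (11.92656, -11.844) → (0.62, -0.8) − 0.01·(11.92656, -11.844) = (0.5007344, -0.68156)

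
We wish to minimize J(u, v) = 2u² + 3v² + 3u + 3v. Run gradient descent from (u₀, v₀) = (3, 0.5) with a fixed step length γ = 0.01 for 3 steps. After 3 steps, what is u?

2.56776

∇J = (4u + 3, 6v + 3)
Step 1: at (3, 0.5), ∇J = (15, 6) → (3, 0.5) − 0.01·(15, 6) = (2.85, 0.44)
Step 2: at (2.85, 0.44), ∇J = (14.4, 5.64) → (2.85, 0.44) − 0.01·(14.4, 5.64) = (2.706, 0.3836)
Step 3: at (2.706, 0.3836), ∇J = (13.824, 5.3016) → (2.706, 0.3836) − 0.01·(13.824, 5.3016) = (2.56776, 0.330584)
u = 2.56776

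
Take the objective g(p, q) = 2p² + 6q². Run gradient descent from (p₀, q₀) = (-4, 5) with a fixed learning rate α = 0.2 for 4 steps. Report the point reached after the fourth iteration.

∇g = (4p, 12q)
Step 1: at (-4, 5), ∇g = (-16, 60) → (-4, 5) − 0.2·(-16, 60) = (-0.8, -7)
Step 2: at (-0.8, -7), ∇g = (-3.2, -84) → (-0.8, -7) − 0.2·(-3.2, -84) = (-0.16, 9.8)
Step 3: at (-0.16, 9.8), ∇g = (-0.64, 117.6) → (-0.16, 9.8) − 0.2·(-0.64, 117.6) = (-0.032, -13.72)
Step 4: at (-0.032, -13.72), ∇g = (-0.128, -164.64) → (-0.032, -13.72) − 0.2·(-0.128, -164.64) = (-0.0064, 19.208)

(-0.0064, 19.208)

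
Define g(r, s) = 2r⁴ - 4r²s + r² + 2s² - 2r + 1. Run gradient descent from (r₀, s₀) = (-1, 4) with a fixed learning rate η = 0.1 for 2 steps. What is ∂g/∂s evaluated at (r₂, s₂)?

-622.0096

∇g = (8r³ - 8rs + 2r - 2, -4r² + 4s)
(r₁, s₁) = (-1, 4) − 0.1·(20, 12) = (-3, 2.8)
(r₂, s₂) = (-3, 2.8) − 0.1·(-156.8, -24.8) = (12.68, 5.28)
∂g/∂s at (12.68, 5.28) = -622.0096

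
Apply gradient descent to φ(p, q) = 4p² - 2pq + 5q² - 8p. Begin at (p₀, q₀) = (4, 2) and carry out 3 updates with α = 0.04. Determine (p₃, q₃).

(2.193408, 0.910208)

∇φ = (8p - 2q - 8, -2p + 10q)
Step 1: at (4, 2), ∇φ = (20, 12) → (4, 2) − 0.04·(20, 12) = (3.2, 1.52)
Step 2: at (3.2, 1.52), ∇φ = (14.56, 8.8) → (3.2, 1.52) − 0.04·(14.56, 8.8) = (2.6176, 1.168)
Step 3: at (2.6176, 1.168), ∇φ = (10.6048, 6.4448) → (2.6176, 1.168) − 0.04·(10.6048, 6.4448) = (2.193408, 0.910208)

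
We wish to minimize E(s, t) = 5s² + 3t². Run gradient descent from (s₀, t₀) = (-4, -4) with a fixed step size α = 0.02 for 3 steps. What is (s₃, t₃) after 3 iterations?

(-2.048, -2.725888)

∇E = (10s, 6t)
(s₁, t₁) = (-4, -4) − 0.02·(-40, -24) = (-3.2, -3.52)
(s₂, t₂) = (-3.2, -3.52) − 0.02·(-32, -21.12) = (-2.56, -3.0976)
(s₃, t₃) = (-2.56, -3.0976) − 0.02·(-25.6, -18.5856) = (-2.048, -2.725888)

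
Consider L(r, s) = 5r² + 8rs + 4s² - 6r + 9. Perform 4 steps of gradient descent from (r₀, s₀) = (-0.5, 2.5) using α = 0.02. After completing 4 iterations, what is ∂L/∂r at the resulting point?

∇L = (10r + 8s - 6, 8r + 8s)
(r₁, s₁) = (-0.5, 2.5) − 0.02·(9, 16) = (-0.68, 2.18)
(r₂, s₂) = (-0.68, 2.18) − 0.02·(4.64, 12) = (-0.7728, 1.94)
(r₃, s₃) = (-0.7728, 1.94) − 0.02·(1.792, 9.3376) = (-0.80864, 1.753248)
(r₄, s₄) = (-0.80864, 1.753248) − 0.02·(-0.060416, 7.556864) = (-0.80743168, 1.60211072)
∂L/∂r at (-0.80743168, 1.60211072) = -1.25743104

-1.25743104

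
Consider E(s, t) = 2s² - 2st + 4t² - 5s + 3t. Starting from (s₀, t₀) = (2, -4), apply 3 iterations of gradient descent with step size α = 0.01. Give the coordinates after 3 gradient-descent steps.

(1.701988, -3.093292)

∇E = (4s - 2t - 5, -2s + 8t + 3)
(s₁, t₁) = (2, -4) − 0.01·(11, -33) = (1.89, -3.67)
(s₂, t₂) = (1.89, -3.67) − 0.01·(9.9, -30.14) = (1.791, -3.3686)
(s₃, t₃) = (1.791, -3.3686) − 0.01·(8.9012, -27.5308) = (1.701988, -3.093292)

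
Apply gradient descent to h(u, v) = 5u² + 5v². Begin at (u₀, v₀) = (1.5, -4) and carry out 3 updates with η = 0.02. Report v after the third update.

∇h = (10u, 10v)
Step 1: at (1.5, -4), ∇h = (15, -40) → (1.5, -4) − 0.02·(15, -40) = (1.2, -3.2)
Step 2: at (1.2, -3.2), ∇h = (12, -32) → (1.2, -3.2) − 0.02·(12, -32) = (0.96, -2.56)
Step 3: at (0.96, -2.56), ∇h = (9.6, -25.6) → (0.96, -2.56) − 0.02·(9.6, -25.6) = (0.768, -2.048)
v = -2.048

-2.048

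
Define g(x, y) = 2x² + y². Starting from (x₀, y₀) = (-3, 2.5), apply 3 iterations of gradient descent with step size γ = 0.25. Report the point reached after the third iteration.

(0, 0.3125)

∇g = (4x, 2y)
(x₁, y₁) = (-3, 2.5) − 0.25·(-12, 5) = (0, 1.25)
(x₂, y₂) = (0, 1.25) − 0.25·(0, 2.5) = (0, 0.625)
(x₃, y₃) = (0, 0.625) − 0.25·(0, 1.25) = (0, 0.3125)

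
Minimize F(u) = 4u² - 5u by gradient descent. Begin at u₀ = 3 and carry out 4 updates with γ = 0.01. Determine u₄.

F′(u) = 8u - 5
u₁ = 3 − 0.01·19 = 2.81
u₂ = 2.81 − 0.01·17.48 = 2.6352
u₃ = 2.6352 − 0.01·16.0816 = 2.474384
u₄ = 2.474384 − 0.01·14.795072 = 2.32643328

2.32643328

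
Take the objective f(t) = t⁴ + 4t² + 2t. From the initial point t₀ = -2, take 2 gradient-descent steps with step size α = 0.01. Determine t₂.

f′(t) = 4t³ + 8t + 2
t₁ = -2 − 0.01·(-46) = -1.54
t₂ = -1.54 − 0.01·(-24.929056) = -1.29070944

-1.29070944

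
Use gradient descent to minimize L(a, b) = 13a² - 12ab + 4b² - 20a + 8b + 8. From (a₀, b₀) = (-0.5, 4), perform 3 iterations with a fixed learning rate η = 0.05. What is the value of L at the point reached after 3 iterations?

∇L = (26a - 12b - 20, -12a + 8b + 8)
Step 1: at (-0.5, 4), ∇L = (-81, 46) → (-0.5, 4) − 0.05·(-81, 46) = (3.55, 1.7)
Step 2: at (3.55, 1.7), ∇L = (51.9, -21) → (3.55, 1.7) − 0.05·(51.9, -21) = (0.955, 2.75)
Step 3: at (0.955, 2.75), ∇L = (-28.17, 18.54) → (0.955, 2.75) − 0.05·(-28.17, 18.54) = (2.3635, 1.823)
L(2.3635, 1.823) = 9.52310925

9.52310925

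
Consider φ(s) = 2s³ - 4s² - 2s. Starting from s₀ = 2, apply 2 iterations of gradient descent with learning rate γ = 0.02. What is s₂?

φ′(s) = 6s² - 8s - 2
s₁ = 2 − 0.02·6 = 1.88
s₂ = 1.88 − 0.02·4.1664 = 1.796672

1.796672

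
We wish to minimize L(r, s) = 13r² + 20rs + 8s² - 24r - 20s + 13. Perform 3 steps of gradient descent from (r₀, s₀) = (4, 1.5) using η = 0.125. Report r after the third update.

-193.421875

∇L = (26r + 20s - 24, 20r + 16s - 20)
Step 1: at (4, 1.5), ∇L = (110, 84) → (4, 1.5) − 0.125·(110, 84) = (-9.75, -9)
Step 2: at (-9.75, -9), ∇L = (-457.5, -359) → (-9.75, -9) − 0.125·(-457.5, -359) = (47.4375, 35.875)
Step 3: at (47.4375, 35.875), ∇L = (1926.875, 1502.75) → (47.4375, 35.875) − 0.125·(1926.875, 1502.75) = (-193.421875, -151.96875)
r = -193.421875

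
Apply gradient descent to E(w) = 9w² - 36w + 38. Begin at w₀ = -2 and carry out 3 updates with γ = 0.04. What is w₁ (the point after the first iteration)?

E′(w) = 18w - 36
Step 1: E′(-2) = -72; w₁ = -2 − 0.04·(-72) = 0.88

0.88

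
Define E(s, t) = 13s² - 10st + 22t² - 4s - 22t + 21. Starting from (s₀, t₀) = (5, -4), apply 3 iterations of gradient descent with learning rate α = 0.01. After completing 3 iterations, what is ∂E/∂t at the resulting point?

∇E = (26s - 10t - 4, -10s + 44t - 22)
(s₁, t₁) = (5, -4) − 0.01·(166, -248) = (3.34, -1.52)
(s₂, t₂) = (3.34, -1.52) − 0.01·(98.04, -122.28) = (2.3596, -0.2972)
(s₃, t₃) = (2.3596, -0.2972) − 0.01·(60.3216, -58.6728) = (1.756384, 0.289528)
∂E/∂t at (1.756384, 0.289528) = -26.824608

-26.824608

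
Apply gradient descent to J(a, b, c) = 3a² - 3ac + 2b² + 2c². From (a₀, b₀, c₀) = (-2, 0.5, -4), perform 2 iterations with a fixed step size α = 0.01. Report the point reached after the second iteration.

(-1.997, 0.4608, -3.804)

∇J = (6a - 3c, 4b, -3a + 4c)
Step 1: at (-2, 0.5, -4), ∇J = (0, 2, -10) → (-2, 0.5, -4) − 0.01·(0, 2, -10) = (-2, 0.48, -3.9)
Step 2: at (-2, 0.48, -3.9), ∇J = (-0.3, 1.92, -9.6) → (-2, 0.48, -3.9) − 0.01·(-0.3, 1.92, -9.6) = (-1.997, 0.4608, -3.804)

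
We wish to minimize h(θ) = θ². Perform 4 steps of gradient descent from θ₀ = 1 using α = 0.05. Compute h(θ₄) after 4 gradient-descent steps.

0.43046721

h′(θ) = 2θ
Step 1: h′(1) = 2; θ₁ = 1 − 0.05·2 = 0.9
Step 2: h′(0.9) = 1.8; θ₂ = 0.9 − 0.05·1.8 = 0.81
Step 3: h′(0.81) = 1.62; θ₃ = 0.81 − 0.05·1.62 = 0.729
Step 4: h′(0.729) = 1.458; θ₄ = 0.729 − 0.05·1.458 = 0.6561
h(0.6561) = 0.43046721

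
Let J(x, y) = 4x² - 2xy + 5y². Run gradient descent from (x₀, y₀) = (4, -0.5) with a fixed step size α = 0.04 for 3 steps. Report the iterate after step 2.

(1.824, 0.2264)

∇J = (8x - 2y, -2x + 10y)
Step 1: at (4, -0.5), ∇J = (33, -13) → (4, -0.5) − 0.04·(33, -13) = (2.68, 0.02)
Step 2: at (2.68, 0.02), ∇J = (21.4, -5.16) → (2.68, 0.02) − 0.04·(21.4, -5.16) = (1.824, 0.2264)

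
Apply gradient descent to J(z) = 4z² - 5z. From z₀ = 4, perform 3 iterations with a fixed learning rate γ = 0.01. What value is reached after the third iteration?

3.253072

J′(z) = 8z - 5
Step 1: J′(4) = 27; z₁ = 4 − 0.01·27 = 3.73
Step 2: J′(3.73) = 24.84; z₂ = 3.73 − 0.01·24.84 = 3.4816
Step 3: J′(3.4816) = 22.8528; z₃ = 3.4816 − 0.01·22.8528 = 3.253072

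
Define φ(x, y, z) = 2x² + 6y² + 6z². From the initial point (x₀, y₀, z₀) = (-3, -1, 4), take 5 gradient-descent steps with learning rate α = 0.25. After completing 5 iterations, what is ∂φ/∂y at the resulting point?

384

∇φ = (4x, 12y, 12z)
Step 1: at (-3, -1, 4), ∇φ = (-12, -12, 48) → (-3, -1, 4) − 0.25·(-12, -12, 48) = (0, 2, -8)
Step 2: at (0, 2, -8), ∇φ = (0, 24, -96) → (0, 2, -8) − 0.25·(0, 24, -96) = (0, -4, 16)
Step 3: at (0, -4, 16), ∇φ = (0, -48, 192) → (0, -4, 16) − 0.25·(0, -48, 192) = (0, 8, -32)
Step 4: at (0, 8, -32), ∇φ = (0, 96, -384) → (0, 8, -32) − 0.25·(0, 96, -384) = (0, -16, 64)
Step 5: at (0, -16, 64), ∇φ = (0, -192, 768) → (0, -16, 64) − 0.25·(0, -192, 768) = (0, 32, -128)
∂φ/∂y at (0, 32, -128) = 384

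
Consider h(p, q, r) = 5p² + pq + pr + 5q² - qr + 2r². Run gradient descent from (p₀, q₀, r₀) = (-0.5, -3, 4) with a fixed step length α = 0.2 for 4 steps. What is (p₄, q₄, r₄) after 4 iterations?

(-2.5416, -4.716, 0.4248)

∇h = (10p + q + r, p + 10q - r, p - q + 4r)
Step 1: at (-0.5, -3, 4), ∇h = (-4, -34.5, 18.5) → (-0.5, -3, 4) − 0.2·(-4, -34.5, 18.5) = (0.3, 3.9, 0.3)
Step 2: at (0.3, 3.9, 0.3), ∇h = (7.2, 39, -2.4) → (0.3, 3.9, 0.3) − 0.2·(7.2, 39, -2.4) = (-1.14, -3.9, 0.78)
Step 3: at (-1.14, -3.9, 0.78), ∇h = (-14.52, -40.92, 5.88) → (-1.14, -3.9, 0.78) − 0.2·(-14.52, -40.92, 5.88) = (1.764, 4.284, -0.396)
Step 4: at (1.764, 4.284, -0.396), ∇h = (21.528, 45, -4.104) → (1.764, 4.284, -0.396) − 0.2·(21.528, 45, -4.104) = (-2.5416, -4.716, 0.4248)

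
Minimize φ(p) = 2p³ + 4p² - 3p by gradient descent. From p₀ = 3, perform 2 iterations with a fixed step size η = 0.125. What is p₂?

-30.10546875

φ′(p) = 6p² + 8p - 3
Step 1: φ′(3) = 75; p₁ = 3 − 0.125·75 = -6.375
Step 2: φ′(-6.375) = 189.84375; p₂ = -6.375 − 0.125·189.84375 = -30.10546875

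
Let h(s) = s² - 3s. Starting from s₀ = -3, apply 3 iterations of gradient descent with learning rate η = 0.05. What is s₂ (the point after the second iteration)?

-2.145

h′(s) = 2s - 3
s₁ = -3 − 0.05·(-9) = -2.55
s₂ = -2.55 − 0.05·(-8.1) = -2.145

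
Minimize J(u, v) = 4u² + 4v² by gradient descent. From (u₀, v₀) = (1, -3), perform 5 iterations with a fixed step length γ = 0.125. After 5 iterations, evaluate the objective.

0

∇J = (8u, 8v)
Step 1: at (1, -3), ∇J = (8, -24) → (1, -3) − 0.125·(8, -24) = (0, 0)
Step 2: at (0, 0), ∇J = (0, 0) → (0, 0) − 0.125·(0, 0) = (0, 0)
Step 3: at (0, 0), ∇J = (0, 0) → (0, 0) − 0.125·(0, 0) = (0, 0)
Step 4: at (0, 0), ∇J = (0, 0) → (0, 0) − 0.125·(0, 0) = (0, 0)
Step 5: at (0, 0), ∇J = (0, 0) → (0, 0) − 0.125·(0, 0) = (0, 0)
J(0, 0) = 0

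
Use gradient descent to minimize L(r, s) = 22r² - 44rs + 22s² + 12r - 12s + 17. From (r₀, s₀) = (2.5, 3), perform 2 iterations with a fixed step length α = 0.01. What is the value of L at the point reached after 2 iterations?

∇L = (44r - 44s + 12, -44r + 44s - 12)
Step 1: at (2.5, 3), ∇L = (-10, 10) → (2.5, 3) − 0.01·(-10, 10) = (2.6, 2.9)
Step 2: at (2.6, 2.9), ∇L = (-1.2, 1.2) → (2.6, 2.9) − 0.01·(-1.2, 1.2) = (2.612, 2.888)
L(2.612, 2.888) = 15.363872

15.363872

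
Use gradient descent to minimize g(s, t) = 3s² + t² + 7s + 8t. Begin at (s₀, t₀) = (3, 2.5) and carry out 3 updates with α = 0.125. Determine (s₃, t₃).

(-1.1015625, -1.2578125)

∇g = (6s + 7, 2t + 8)
Step 1: at (3, 2.5), ∇g = (25, 13) → (3, 2.5) − 0.125·(25, 13) = (-0.125, 0.875)
Step 2: at (-0.125, 0.875), ∇g = (6.25, 9.75) → (-0.125, 0.875) − 0.125·(6.25, 9.75) = (-0.90625, -0.34375)
Step 3: at (-0.90625, -0.34375), ∇g = (1.5625, 7.3125) → (-0.90625, -0.34375) − 0.125·(1.5625, 7.3125) = (-1.1015625, -1.2578125)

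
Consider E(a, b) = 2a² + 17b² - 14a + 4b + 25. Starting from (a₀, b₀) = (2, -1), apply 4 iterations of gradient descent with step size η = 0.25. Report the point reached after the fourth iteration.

(3.5, -2791.9375)

∇E = (4a - 14, 34b + 4)
Step 1: at (2, -1), ∇E = (-6, -30) → (2, -1) − 0.25·(-6, -30) = (3.5, 6.5)
Step 2: at (3.5, 6.5), ∇E = (0, 225) → (3.5, 6.5) − 0.25·(0, 225) = (3.5, -49.75)
Step 3: at (3.5, -49.75), ∇E = (0, -1687.5) → (3.5, -49.75) − 0.25·(0, -1687.5) = (3.5, 372.125)
Step 4: at (3.5, 372.125), ∇E = (0, 12656.25) → (3.5, 372.125) − 0.25·(0, 12656.25) = (3.5, -2791.9375)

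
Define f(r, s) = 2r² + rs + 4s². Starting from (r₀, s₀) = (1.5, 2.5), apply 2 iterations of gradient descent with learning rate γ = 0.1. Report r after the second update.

0.355

∇f = (4r + s, r + 8s)
Step 1: at (1.5, 2.5), ∇f = (8.5, 21.5) → (1.5, 2.5) − 0.1·(8.5, 21.5) = (0.65, 0.35)
Step 2: at (0.65, 0.35), ∇f = (2.95, 3.45) → (0.65, 0.35) − 0.1·(2.95, 3.45) = (0.355, 0.005)
r = 0.355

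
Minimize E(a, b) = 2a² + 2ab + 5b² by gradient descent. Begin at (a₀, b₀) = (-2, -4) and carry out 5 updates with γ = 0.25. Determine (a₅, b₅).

(15.6875, 51.8125)

∇E = (4a + 2b, 2a + 10b)
Step 1: at (-2, -4), ∇E = (-16, -44) → (-2, -4) − 0.25·(-16, -44) = (2, 7)
Step 2: at (2, 7), ∇E = (22, 74) → (2, 7) − 0.25·(22, 74) = (-3.5, -11.5)
Step 3: at (-3.5, -11.5), ∇E = (-37, -122) → (-3.5, -11.5) − 0.25·(-37, -122) = (5.75, 19)
Step 4: at (5.75, 19), ∇E = (61, 201.5) → (5.75, 19) − 0.25·(61, 201.5) = (-9.5, -31.375)
Step 5: at (-9.5, -31.375), ∇E = (-100.75, -332.75) → (-9.5, -31.375) − 0.25·(-100.75, -332.75) = (15.6875, 51.8125)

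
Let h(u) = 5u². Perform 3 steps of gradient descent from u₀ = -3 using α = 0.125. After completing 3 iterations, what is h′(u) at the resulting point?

h′(u) = 10u
u₁ = -3 − 0.125·(-30) = 0.75
u₂ = 0.75 − 0.125·7.5 = -0.1875
u₃ = -0.1875 − 0.125·(-1.875) = 0.046875
h′(u) at (0.046875) = 0.46875

0.46875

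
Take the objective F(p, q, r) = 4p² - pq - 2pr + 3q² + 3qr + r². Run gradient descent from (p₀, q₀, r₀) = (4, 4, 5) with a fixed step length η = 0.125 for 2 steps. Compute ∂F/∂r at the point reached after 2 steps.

1.21875

∇F = (8p - q - 2r, -p + 6q + 3r, -2p + 3q + 2r)
Step 1: at (4, 4, 5), ∇F = (18, 35, 14) → (4, 4, 5) − 0.125·(18, 35, 14) = (1.75, -0.375, 3.25)
Step 2: at (1.75, -0.375, 3.25), ∇F = (7.875, 5.75, 1.875) → (1.75, -0.375, 3.25) − 0.125·(7.875, 5.75, 1.875) = (0.765625, -1.09375, 3.015625)
∂F/∂r at (0.765625, -1.09375, 3.015625) = 1.21875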